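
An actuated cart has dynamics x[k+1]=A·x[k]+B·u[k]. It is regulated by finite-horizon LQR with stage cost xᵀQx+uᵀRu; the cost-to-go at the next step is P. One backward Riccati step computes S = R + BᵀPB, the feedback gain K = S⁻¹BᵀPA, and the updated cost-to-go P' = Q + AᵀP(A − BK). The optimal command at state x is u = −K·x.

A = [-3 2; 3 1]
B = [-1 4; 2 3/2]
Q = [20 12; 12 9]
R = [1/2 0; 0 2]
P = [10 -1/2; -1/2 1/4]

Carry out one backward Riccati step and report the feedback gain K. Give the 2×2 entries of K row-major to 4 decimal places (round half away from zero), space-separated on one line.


BᵀP = [-11.0000 1.0000; 39.2500 -1.6250]
S = R + BᵀPB = [1/2 0; 0 2] + [13.0000 -42.5000; -42.5000 154.5625] = [13.5000 -42.5000; -42.5000 156.5625]
BᵀPA = [36.0000 -21.0000; -122.6250 76.8750]
K = S⁻¹·BᵀPA = [1.3818 -0.0671; -0.4081 0.4728]
A−BK = [0.0143 0.0417; 0.8486 0.4250]
AᵀP(A−BK) = [1.4578 -0.3569; -0.3569 0.4942]
P' = Q + AᵀP(A−BK) = [21.4578 11.6431; 11.6431 9.4942]
tr(P') = 30.9519

1.3818 -0.0671 -0.4081 0.4728


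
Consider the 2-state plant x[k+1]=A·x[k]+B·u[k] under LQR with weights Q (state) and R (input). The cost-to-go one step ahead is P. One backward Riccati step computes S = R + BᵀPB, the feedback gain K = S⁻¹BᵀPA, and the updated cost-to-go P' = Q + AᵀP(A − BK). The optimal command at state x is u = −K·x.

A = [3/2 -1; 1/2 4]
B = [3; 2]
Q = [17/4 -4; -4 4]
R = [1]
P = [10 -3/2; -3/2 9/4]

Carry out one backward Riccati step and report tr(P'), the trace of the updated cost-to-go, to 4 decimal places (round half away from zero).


58.1692

BᵀP = [27.0000 0.0000]
S = R + BᵀPB = [1] + [81.0000] = [82.0000]
BᵀPA = [40.5000 -27.0000]
K = S⁻¹·BᵀPA = [0.4939 -0.3293]
A−BK = [0.0183 -0.0122; -0.4878 4.6585]
AᵀP(A−BK) = [0.8095 -5.4146; -5.4146 49.1098]
P' = Q + AᵀP(A−BK) = [5.0595 -9.4146; -9.4146 53.1098]
tr(P') = 58.1692


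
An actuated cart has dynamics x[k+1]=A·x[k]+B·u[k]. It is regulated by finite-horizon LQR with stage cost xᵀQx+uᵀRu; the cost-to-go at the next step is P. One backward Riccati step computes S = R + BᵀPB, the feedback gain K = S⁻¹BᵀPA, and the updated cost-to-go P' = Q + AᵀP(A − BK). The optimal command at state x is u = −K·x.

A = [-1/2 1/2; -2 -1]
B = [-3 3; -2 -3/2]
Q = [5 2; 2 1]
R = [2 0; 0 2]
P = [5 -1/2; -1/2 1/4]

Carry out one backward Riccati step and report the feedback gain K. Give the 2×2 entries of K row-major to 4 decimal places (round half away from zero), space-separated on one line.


0.2747 0.0259 0.1503 0.2089

BᵀP = [-14.0000 1.0000; 15.7500 -1.8750]
S = R + BᵀPB = [2 0; 0 2] + [40.0000 -43.5000; -43.5000 50.0625] = [42.0000 -43.5000; -43.5000 52.0625]
BᵀPA = [5.0000 -8.0000; -4.1250 9.7500]
K = S⁻¹·BᵀPA = [0.2747 0.0259; 0.1503 0.2089]
A−BK = [-0.1268 -0.0490; -1.2251 -0.6348]
AᵀP(A−BK) = [0.4964 0.2323; 0.2323 0.1703]
P' = Q + AᵀP(A−BK) = [5.4964 2.2323; 2.2323 1.1703]
tr(P') = 6.6667


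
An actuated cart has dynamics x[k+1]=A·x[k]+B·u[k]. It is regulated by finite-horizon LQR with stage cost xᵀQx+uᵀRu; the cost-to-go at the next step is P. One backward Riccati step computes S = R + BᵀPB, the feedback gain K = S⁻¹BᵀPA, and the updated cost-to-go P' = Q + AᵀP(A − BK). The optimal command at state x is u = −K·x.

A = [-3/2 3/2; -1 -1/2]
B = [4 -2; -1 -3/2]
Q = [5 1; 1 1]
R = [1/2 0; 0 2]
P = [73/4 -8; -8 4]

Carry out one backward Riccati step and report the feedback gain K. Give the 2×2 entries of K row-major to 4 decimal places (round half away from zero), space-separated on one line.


BᵀP = [81.0000 -36.0000; -24.5000 10.0000]
S = R + BᵀPB = [1/2 0; 0 2] + [360.0000 -108.0000; -108.0000 34.0000] = [360.5000 -108.0000; -108.0000 36.0000]
BᵀPA = [-85.5000 139.5000; 26.7500 -41.7500]
K = S⁻¹·BᵀPA = [-0.1438 0.3904; 0.3115 0.0115]
A−BK = [-0.3016 -0.0386; -0.6765 -0.0923]
AᵀP(A−BK) = [0.4306 0.0097; 0.0097 0.0807]
P' = Q + AᵀP(A−BK) = [5.4306 1.0097; 1.0097 1.0807]
tr(P') = 6.5114

-0.1438 0.3904 0.3115 0.0115


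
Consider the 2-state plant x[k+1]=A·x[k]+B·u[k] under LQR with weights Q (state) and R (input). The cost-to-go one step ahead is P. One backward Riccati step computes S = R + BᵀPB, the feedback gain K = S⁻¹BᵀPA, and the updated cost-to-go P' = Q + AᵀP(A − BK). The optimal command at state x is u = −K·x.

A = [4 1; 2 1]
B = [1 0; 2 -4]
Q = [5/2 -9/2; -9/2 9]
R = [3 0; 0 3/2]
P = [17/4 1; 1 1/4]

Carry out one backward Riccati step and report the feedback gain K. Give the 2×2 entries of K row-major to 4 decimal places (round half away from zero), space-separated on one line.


1.4661 0.4024 -1.6733 -0.4701

BᵀP = [6.2500 1.5000; -4.0000 -1.0000]
S = R + BᵀPB = [3 0; 0 3/2] + [9.2500 -6.0000; -6.0000 4.0000] = [12.2500 -6.0000; -6.0000 5.5000]
BᵀPA = [28.0000 7.7500; -18.0000 -5.0000]
K = S⁻¹·BᵀPA = [1.4661 0.4024; -1.6733 -0.4701]
A−BK = [2.5339 0.5976; -7.6255 -1.6853]
AᵀP(A−BK) = [13.8287 3.7709; 3.7709 1.0309]
P' = Q + AᵀP(A−BK) = [16.3287 -0.7291; -0.7291 10.0309]
tr(P') = 26.3596


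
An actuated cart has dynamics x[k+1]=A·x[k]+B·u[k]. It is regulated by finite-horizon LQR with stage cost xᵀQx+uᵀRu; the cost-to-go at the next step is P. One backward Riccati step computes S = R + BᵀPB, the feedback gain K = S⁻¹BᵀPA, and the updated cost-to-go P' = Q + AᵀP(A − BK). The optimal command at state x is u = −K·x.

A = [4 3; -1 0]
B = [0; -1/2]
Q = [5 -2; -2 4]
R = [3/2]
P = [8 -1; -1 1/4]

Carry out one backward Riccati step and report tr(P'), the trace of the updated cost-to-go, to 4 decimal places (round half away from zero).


BᵀP = [0.5000 -0.1250]
S = R + BᵀPB = [3/2] + [0.0625] = [1.5625]
BᵀPA = [2.1250 1.5000]
K = S⁻¹·BᵀPA = [1.3600 0.9600]
A−BK = [4.0000 3.0000; -0.3200 0.4800]
AᵀP(A−BK) = [133.3600 96.9600; 96.9600 70.5600]
P' = Q + AᵀP(A−BK) = [138.3600 94.9600; 94.9600 74.5600]
tr(P') = 212.9200

212.9200


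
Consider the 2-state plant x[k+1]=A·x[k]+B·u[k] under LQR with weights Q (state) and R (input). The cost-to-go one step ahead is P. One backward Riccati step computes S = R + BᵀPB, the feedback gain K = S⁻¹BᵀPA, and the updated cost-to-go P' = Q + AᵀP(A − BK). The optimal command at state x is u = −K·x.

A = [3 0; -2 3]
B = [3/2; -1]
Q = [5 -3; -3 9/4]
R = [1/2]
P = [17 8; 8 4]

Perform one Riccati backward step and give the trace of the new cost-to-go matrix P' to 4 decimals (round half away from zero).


BᵀP = [17.5000 8.0000]
S = R + BᵀPB = [1/2] + [18.2500] = [18.7500]
BᵀPA = [36.5000 24.0000]
K = S⁻¹·BᵀPA = [1.9467 1.2800]
A−BK = [0.0800 -1.9200; -0.0533 4.2800]
AᵀP(A−BK) = [1.9467 1.2800; 1.2800 5.2800]
P' = Q + AᵀP(A−BK) = [6.9467 -1.7200; -1.7200 7.5300]
tr(P') = 14.4767

14.4767


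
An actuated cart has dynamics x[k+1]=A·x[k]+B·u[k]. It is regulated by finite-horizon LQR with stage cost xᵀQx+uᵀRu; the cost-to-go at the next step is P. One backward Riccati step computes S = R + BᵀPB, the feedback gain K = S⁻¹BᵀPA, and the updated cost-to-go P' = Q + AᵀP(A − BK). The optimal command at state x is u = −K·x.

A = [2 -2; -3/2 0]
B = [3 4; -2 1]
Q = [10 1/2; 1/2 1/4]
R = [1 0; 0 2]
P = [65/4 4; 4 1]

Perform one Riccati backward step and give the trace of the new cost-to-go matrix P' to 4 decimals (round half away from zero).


10.7061

BᵀP = [40.7500 10.0000; 69.0000 17.0000]
S = R + BᵀPB = [1 0; 0 2] + [102.2500 173.0000; 173.0000 293.0000] = [103.2500 173.0000; 173.0000 295.0000]
BᵀPA = [66.5000 -81.5000; 112.5000 -138.0000]
K = S⁻¹·BᵀPA = [0.2926 -0.3181; 0.2098 -0.2813]
A−BK = [0.2832 0.0793; -1.1246 -0.3549]
AᵀP(A−BK) = [0.1937 -0.2058; -0.2058 0.2624]
P' = Q + AᵀP(A−BK) = [10.1937 0.2942; 0.2942 0.5124]
tr(P') = 10.7061


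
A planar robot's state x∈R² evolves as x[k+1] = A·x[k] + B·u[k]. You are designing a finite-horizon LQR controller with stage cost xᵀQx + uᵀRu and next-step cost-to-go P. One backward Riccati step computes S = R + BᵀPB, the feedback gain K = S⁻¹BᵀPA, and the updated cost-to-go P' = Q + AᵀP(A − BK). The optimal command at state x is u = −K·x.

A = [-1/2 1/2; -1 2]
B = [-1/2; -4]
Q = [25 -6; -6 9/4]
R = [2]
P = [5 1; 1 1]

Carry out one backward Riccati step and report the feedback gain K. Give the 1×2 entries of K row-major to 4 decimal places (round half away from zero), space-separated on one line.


0.3333 -0.5269

BᵀP = [-6.5000 -4.5000]
S = R + BᵀPB = [2] + [21.2500] = [23.2500]
BᵀPA = [7.7500 -12.2500]
K = S⁻¹·BᵀPA = [0.3333 -0.5269]
A−BK = [-0.3333 0.2366; 0.3333 -0.1075]
AᵀP(A−BK) = [0.6667 -0.6667; -0.6667 0.7957]
P' = Q + AᵀP(A−BK) = [25.6667 -6.6667; -6.6667 3.0457]
tr(P') = 28.7124


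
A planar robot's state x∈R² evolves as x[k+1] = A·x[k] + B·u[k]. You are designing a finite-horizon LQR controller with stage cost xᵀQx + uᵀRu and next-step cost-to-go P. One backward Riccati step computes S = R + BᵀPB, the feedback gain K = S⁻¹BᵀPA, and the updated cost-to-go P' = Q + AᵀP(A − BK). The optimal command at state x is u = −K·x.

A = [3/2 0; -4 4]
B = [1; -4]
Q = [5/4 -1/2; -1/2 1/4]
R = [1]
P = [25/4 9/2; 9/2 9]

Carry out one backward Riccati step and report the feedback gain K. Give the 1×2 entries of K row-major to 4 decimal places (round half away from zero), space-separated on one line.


0.9403 -1.0933

BᵀP = [-11.7500 -31.5000]
S = R + BᵀPB = [1] + [114.2500] = [115.2500]
BᵀPA = [108.3750 -126.0000]
K = S⁻¹·BᵀPA = [0.9403 -1.0933]
A−BK = [0.5597 1.0933; -0.2386 -0.3731]
AᵀP(A−BK) = [2.1524 1.4837; 1.4837 6.2473]
P' = Q + AᵀP(A−BK) = [3.4024 0.9837; 0.9837 6.4973]
tr(P') = 9.8997


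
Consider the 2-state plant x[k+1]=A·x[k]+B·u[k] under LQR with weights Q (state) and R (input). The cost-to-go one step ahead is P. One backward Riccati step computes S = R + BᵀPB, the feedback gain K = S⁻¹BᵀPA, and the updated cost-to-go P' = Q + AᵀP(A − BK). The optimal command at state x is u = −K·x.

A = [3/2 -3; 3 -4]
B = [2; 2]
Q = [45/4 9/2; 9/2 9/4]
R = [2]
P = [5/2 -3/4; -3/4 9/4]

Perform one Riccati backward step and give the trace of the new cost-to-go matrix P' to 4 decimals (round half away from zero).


25.8375

BᵀP = [3.5000 3.0000]
S = R + BᵀPB = [2] + [13.0000] = [15.0000]
BᵀPA = [14.2500 -22.5000]
K = S⁻¹·BᵀPA = [0.9500 -1.5000]
A−BK = [-0.4000 0.0000; 1.1000 -1.0000]
AᵀP(A−BK) = [5.5875 -5.6250; -5.6250 6.7500]
P' = Q + AᵀP(A−BK) = [16.8375 -1.1250; -1.1250 9.0000]
tr(P') = 25.8375


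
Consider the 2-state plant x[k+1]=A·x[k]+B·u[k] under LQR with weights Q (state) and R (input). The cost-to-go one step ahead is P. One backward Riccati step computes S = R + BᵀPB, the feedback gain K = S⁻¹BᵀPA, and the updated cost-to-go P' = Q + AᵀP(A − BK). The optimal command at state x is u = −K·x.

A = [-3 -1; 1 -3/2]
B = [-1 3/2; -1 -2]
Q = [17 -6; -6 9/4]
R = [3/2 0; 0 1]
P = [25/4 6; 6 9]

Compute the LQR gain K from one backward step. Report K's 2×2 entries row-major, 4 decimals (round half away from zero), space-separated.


BᵀP = [-12.2500 -15.0000; -2.6250 -9.0000]
S = R + BᵀPB = [3/2 0; 0 1] + [27.2500 11.6250; 11.6250 14.0625] = [28.7500 11.6250; 11.6250 15.0625]
BᵀPA = [21.7500 34.7500; -1.1250 16.1250]
K = S⁻¹·BᵀPA = [1.1436 1.1278; -0.9573 0.2001]
A−BK = [-0.4204 -0.1725; 0.2290 0.0281]
AᵀP(A−BK) = [3.2996 1.9462; 1.9462 2.0827]
P' = Q + AᵀP(A−BK) = [20.2996 -4.0538; -4.0538 4.3327]
tr(P') = 24.6323

1.1436 1.1278 -0.9573 0.2001


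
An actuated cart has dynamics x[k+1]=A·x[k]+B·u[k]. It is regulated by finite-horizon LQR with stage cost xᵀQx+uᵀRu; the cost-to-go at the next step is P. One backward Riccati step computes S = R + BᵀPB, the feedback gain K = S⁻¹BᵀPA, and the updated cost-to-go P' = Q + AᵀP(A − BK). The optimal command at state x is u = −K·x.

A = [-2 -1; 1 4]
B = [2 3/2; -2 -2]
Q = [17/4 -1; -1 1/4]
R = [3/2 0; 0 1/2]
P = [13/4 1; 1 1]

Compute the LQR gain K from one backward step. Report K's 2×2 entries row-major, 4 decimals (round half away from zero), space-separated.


-0.6545 0.4364 -0.3152 -1.3455

BᵀP = [4.5000 0.0000; 2.8750 -0.5000]
S = R + BᵀPB = [3/2 0; 0 1/2] + [9.0000 6.7500; 6.7500 5.3125] = [10.5000 6.7500; 6.7500 5.8125]
BᵀPA = [-9.0000 -4.5000; -6.2500 -4.8750]
K = S⁻¹·BᵀPA = [-0.6545 0.4364; -0.3152 -1.3455]
A−BK = [-0.2182 0.1455; -0.9394 2.1818]
AᵀP(A−BK) = [2.1394 -2.9818; -2.9818 6.6545]
P' = Q + AᵀP(A−BK) = [6.3894 -3.9818; -3.9818 6.9045]
tr(P') = 13.2939


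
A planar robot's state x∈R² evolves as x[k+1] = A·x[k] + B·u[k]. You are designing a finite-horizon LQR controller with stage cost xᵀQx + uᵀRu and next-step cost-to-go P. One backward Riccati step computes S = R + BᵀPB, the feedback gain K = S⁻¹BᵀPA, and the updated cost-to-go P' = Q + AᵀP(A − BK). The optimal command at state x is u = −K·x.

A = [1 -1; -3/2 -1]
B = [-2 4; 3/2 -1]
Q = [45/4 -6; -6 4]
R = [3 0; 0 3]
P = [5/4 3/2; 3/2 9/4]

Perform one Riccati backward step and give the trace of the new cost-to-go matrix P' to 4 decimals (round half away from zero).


18.7861

BᵀP = [-0.2500 0.3750; 3.5000 3.7500]
S = R + BᵀPB = [3 0; 0 3] + [1.0625 -1.3750; -1.3750 10.2500] = [4.0625 -1.3750; -1.3750 13.2500]
BᵀPA = [-0.8125 -0.1250; -2.1250 -7.2500]
K = S⁻¹·BᵀPA = [-0.2635 -0.2238; -0.1877 -0.5704]
A−BK = [1.2238 0.8339; -1.2924 -1.2347]
AᵀP(A−BK) = [1.1995 1.4810; 1.4810 2.3366]
P' = Q + AᵀP(A−BK) = [12.4495 -4.5190; -4.5190 6.3366]
tr(P') = 18.7861


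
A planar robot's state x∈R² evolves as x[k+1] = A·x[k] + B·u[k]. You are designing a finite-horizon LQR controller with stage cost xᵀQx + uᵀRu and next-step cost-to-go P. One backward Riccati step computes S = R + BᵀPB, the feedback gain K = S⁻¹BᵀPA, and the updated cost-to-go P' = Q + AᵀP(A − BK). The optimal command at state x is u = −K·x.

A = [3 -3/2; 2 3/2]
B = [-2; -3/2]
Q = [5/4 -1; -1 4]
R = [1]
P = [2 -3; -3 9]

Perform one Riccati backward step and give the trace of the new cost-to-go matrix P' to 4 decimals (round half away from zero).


32.5000

BᵀP = [0.5000 -7.5000]
S = R + BᵀPB = [1] + [10.2500] = [11.2500]
BᵀPA = [-13.5000 -12.0000]
K = S⁻¹·BᵀPA = [-1.2000 -1.0667]
A−BK = [0.6000 -3.6333; 0.2000 -0.1000]
AᵀP(A−BK) = [1.8000 -0.9000; -0.9000 25.4500]
P' = Q + AᵀP(A−BK) = [3.0500 -1.9000; -1.9000 29.4500]
tr(P') = 32.5000


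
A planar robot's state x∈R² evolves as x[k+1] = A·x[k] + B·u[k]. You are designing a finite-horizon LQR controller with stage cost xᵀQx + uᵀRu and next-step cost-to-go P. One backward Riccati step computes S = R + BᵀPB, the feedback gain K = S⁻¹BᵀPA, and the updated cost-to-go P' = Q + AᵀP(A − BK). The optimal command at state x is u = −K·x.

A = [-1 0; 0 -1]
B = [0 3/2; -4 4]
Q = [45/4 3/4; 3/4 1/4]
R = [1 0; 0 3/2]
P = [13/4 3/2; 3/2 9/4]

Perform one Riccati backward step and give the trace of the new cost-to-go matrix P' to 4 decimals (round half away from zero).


12.2428

BᵀP = [-6.0000 -9.0000; 10.8750 11.2500]
S = R + BᵀPB = [1 0; 0 3/2] + [36.0000 -45.0000; -45.0000 61.3125] = [37.0000 -45.0000; -45.0000 62.8125]
BᵀPA = [6.0000 9.0000; -10.8750 -11.2500]
K = S⁻¹·BᵀPA = [-0.3762 0.1975; -0.4426 -0.0376]
A−BK = [-0.3361 0.0564; 0.2658 -0.0596]
AᵀP(A−BK) = [0.6934 -0.0940; -0.0940 0.0494]
P' = Q + AᵀP(A−BK) = [11.9434 0.6560; 0.6560 0.2994]
tr(P') = 12.2428


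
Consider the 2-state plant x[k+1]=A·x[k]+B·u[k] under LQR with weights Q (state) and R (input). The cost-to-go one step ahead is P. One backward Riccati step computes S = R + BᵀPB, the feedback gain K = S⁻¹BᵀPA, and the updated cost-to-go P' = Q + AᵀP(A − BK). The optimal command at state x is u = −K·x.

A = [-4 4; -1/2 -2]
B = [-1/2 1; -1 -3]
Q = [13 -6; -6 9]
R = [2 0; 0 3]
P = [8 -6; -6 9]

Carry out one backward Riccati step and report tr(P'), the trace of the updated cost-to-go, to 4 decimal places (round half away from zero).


72.1336

BᵀP = [2.0000 -6.0000; 26.0000 -33.0000]
S = R + BᵀPB = [2 0; 0 3] + [5.0000 20.0000; 20.0000 125.0000] = [7.0000 20.0000; 20.0000 128.0000]
BᵀPA = [-5.0000 20.0000; -87.5000 170.0000]
K = S⁻¹·BᵀPA = [2.2379 -1.6935; -1.0333 1.5927]
A−BK = [-1.8478 1.5605; -1.3619 1.0847]
AᵀP(A−BK) = [27.0287 -24.1028; -24.1028 23.1048]
P' = Q + AᵀP(A−BK) = [40.0287 -30.1028; -30.1028 32.1048]
tr(P') = 72.1336


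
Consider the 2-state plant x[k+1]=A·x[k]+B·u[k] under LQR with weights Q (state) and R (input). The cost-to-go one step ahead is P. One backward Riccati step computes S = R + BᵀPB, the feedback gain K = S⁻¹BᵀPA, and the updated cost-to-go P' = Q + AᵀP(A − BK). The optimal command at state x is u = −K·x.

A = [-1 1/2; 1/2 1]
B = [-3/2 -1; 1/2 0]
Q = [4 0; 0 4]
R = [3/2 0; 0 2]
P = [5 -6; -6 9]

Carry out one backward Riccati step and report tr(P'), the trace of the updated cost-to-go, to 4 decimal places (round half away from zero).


10.1753

BᵀP = [-10.5000 13.5000; -5.0000 6.0000]
S = R + BᵀPB = [3/2 0; 0 2] + [22.5000 10.5000; 10.5000 5.0000] = [24.0000 10.5000; 10.5000 7.0000]
BᵀPA = [17.2500 8.2500; 8.0000 3.5000]
K = S⁻¹·BᵀPA = [0.6364 0.3636; 0.1883 -0.0455]
A−BK = [0.1429 1.0000; 0.1818 0.8182]
AᵀP(A−BK) = [0.7662 0.5909; 0.5909 1.4091]
P' = Q + AᵀP(A−BK) = [4.7662 0.5909; 0.5909 5.4091]
tr(P') = 10.1753


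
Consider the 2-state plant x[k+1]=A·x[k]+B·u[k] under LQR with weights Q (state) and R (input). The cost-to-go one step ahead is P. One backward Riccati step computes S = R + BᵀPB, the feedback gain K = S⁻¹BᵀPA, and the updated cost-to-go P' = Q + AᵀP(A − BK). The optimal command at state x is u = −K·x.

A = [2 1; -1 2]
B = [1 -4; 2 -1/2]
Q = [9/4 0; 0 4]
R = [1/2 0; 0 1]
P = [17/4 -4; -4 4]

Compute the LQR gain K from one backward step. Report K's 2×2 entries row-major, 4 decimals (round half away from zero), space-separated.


BᵀP = [-3.7500 4.0000; -15.0000 14.0000]
S = R + BᵀPB = [1/2 0; 0 1] + [4.2500 13.0000; 13.0000 53.0000] = [4.7500 13.0000; 13.0000 54.0000]
BᵀPA = [-11.5000 4.2500; -44.0000 13.0000]
K = S⁻¹·BᵀPA = [-0.5600 0.6914; -0.6800 0.0743]
A−BK = [-0.1600 0.6057; -0.2200 0.6543]
AᵀP(A−BK) = [0.6400 -0.2800; -0.2800 0.3457]
P' = Q + AᵀP(A−BK) = [2.8900 -0.2800; -0.2800 4.3457]
tr(P') = 7.2357

-0.5600 0.6914 -0.6800 0.0743


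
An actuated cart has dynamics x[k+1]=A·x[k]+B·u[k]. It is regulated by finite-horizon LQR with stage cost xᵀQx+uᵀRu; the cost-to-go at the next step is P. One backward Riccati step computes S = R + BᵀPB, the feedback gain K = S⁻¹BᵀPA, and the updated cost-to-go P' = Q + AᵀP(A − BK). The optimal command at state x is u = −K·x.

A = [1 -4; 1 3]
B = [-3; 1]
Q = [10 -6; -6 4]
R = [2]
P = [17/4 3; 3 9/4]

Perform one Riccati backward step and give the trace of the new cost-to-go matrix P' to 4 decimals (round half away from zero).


BᵀP = [-9.7500 -6.7500]
S = R + BᵀPB = [2] + [22.5000] = [24.5000]
BᵀPA = [-16.5000 18.7500]
K = S⁻¹·BᵀPA = [-0.6735 0.7653]
A−BK = [-1.0204 -1.7041; 1.6735 2.2347]
AᵀP(A−BK) = [1.3878 -0.6224; -0.6224 1.9005]
P' = Q + AᵀP(A−BK) = [11.3878 -6.6224; -6.6224 5.9005]
tr(P') = 17.2883

17.2883


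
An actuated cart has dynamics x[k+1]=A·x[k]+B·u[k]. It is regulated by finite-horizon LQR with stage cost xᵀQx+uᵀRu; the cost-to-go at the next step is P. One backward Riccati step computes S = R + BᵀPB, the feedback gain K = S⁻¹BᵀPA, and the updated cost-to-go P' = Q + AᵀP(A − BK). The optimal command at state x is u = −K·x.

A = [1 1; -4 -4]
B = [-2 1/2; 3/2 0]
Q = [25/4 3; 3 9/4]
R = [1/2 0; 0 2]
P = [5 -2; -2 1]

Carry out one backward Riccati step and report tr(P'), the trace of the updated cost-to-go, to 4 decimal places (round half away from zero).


11.9943

BᵀP = [-13.0000 5.5000; 2.5000 -1.0000]
S = R + BᵀPB = [1/2 0; 0 2] + [34.2500 -6.5000; -6.5000 1.2500] = [34.7500 -6.5000; -6.5000 3.2500]
BᵀPA = [-35.0000 -35.0000; 6.5000 6.5000]
K = S⁻¹·BᵀPA = [-1.0115 -1.0115; -0.0230 -0.0230]
A−BK = [-1.0115 -1.0115; -2.4828 -2.4828]
AᵀP(A−BK) = [1.7471 1.7471; 1.7471 1.7471]
P' = Q + AᵀP(A−BK) = [7.9971 4.7471; 4.7471 3.9971]
tr(P') = 11.9943


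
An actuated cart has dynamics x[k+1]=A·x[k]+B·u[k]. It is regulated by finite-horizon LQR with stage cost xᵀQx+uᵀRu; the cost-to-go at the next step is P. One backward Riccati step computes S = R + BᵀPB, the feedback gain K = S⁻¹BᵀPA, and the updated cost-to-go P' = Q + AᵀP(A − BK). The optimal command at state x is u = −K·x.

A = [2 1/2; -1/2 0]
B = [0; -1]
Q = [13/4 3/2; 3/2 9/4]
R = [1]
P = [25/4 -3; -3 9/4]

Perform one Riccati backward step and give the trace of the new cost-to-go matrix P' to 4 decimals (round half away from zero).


22.3125

BᵀP = [3.0000 -2.2500]
S = R + BᵀPB = [1] + [2.2500] = [3.2500]
BᵀPA = [7.1250 1.5000]
K = S⁻¹·BᵀPA = [2.1923 0.4615]
A−BK = [2.0000 0.5000; 1.6923 0.4615]
AᵀP(A−BK) = [15.9423 3.7115; 3.7115 0.8702]
P' = Q + AᵀP(A−BK) = [19.1923 5.2115; 5.2115 3.1202]
tr(P') = 22.3125


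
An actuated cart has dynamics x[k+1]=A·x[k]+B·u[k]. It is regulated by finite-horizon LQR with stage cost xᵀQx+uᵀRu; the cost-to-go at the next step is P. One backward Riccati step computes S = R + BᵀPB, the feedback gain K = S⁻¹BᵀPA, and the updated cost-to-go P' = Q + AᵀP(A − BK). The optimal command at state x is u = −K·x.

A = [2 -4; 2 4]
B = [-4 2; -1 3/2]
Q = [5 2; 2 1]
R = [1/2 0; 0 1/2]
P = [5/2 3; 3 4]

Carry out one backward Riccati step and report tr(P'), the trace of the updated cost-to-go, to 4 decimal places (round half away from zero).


10.8145

BᵀP = [-13.0000 -16.0000; 9.5000 12.0000]
S = R + BᵀPB = [1/2 0; 0 1/2] + [68.0000 -50.0000; -50.0000 37.0000] = [68.5000 -50.0000; -50.0000 37.5000]
BᵀPA = [-58.0000 -12.0000; 43.0000 10.0000]
K = S⁻¹·BᵀPA = [-0.3636 0.7273; 0.6618 1.2364]
A−BK = [-0.7782 -3.5636; 0.6436 2.8727]
AᵀP(A−BK) = [0.4509 1.0182; 1.0182 4.3636]
P' = Q + AᵀP(A−BK) = [5.4509 3.0182; 3.0182 5.3636]
tr(P') = 10.8145


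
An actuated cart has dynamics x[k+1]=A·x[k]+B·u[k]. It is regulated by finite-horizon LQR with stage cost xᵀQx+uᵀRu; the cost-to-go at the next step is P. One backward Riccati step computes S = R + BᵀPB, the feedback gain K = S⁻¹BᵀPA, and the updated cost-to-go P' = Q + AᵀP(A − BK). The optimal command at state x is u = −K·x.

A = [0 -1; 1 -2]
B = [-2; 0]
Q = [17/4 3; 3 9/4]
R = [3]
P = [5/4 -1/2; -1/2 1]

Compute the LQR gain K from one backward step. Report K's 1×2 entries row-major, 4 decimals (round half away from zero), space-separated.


0.1250 0.0625

BᵀP = [-2.5000 1.0000]
S = R + BᵀPB = [3] + [5.0000] = [8.0000]
BᵀPA = [1.0000 0.5000]
K = S⁻¹·BᵀPA = [0.1250 0.0625]
A−BK = [0.2500 -0.8750; 1.0000 -2.0000]
AᵀP(A−BK) = [0.8750 -1.5625; -1.5625 3.2188]
P' = Q + AᵀP(A−BK) = [5.1250 1.4375; 1.4375 5.4688]
tr(P') = 10.5938


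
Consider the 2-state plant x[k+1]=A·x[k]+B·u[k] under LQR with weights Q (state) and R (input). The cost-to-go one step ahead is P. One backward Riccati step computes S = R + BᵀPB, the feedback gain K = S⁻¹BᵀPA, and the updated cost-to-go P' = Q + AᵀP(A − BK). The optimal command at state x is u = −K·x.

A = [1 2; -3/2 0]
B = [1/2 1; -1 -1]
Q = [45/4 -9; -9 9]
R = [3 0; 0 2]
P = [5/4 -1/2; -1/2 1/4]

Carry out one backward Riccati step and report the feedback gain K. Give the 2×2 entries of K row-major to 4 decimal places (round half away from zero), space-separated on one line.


BᵀP = [1.1250 -0.5000; 1.7500 -0.7500]
S = R + BᵀPB = [3 0; 0 2] + [1.0625 1.6250; 1.6250 2.5000] = [4.0625 1.6250; 1.6250 4.5000]
BᵀPA = [1.8750 2.2500; 2.8750 3.5000]
K = S⁻¹·BᵀPA = [0.2408 0.2837; 0.5519 0.6753]
A−BK = [0.3277 1.1828; -0.7073 0.9590]
AᵀP(A−BK) = [1.2742 1.5265; 1.5265 1.9980]
P' = Q + AᵀP(A−BK) = [12.5242 -7.4735; -7.4735 10.9980]
tr(P') = 23.5222

0.2408 0.2837 0.5519 0.6753


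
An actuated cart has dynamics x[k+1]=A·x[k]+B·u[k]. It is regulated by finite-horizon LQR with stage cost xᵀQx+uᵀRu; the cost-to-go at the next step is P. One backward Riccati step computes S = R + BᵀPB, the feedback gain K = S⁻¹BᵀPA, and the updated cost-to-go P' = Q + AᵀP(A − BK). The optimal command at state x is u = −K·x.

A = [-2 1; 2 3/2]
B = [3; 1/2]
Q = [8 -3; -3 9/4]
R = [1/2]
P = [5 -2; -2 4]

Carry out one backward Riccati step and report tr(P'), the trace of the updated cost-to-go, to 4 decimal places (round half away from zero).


36.6698

BᵀP = [14.0000 -4.0000]
S = R + BᵀPB = [1/2] + [40.0000] = [40.5000]
BᵀPA = [-36.0000 8.0000]
K = S⁻¹·BᵀPA = [-0.8889 0.1975]
A−BK = [0.6667 0.4074; 2.4444 1.4012]
AᵀP(A−BK) = [20.0000 11.1111; 11.1111 6.4198]
P' = Q + AᵀP(A−BK) = [28.0000 8.1111; 8.1111 8.6698]
tr(P') = 36.6698


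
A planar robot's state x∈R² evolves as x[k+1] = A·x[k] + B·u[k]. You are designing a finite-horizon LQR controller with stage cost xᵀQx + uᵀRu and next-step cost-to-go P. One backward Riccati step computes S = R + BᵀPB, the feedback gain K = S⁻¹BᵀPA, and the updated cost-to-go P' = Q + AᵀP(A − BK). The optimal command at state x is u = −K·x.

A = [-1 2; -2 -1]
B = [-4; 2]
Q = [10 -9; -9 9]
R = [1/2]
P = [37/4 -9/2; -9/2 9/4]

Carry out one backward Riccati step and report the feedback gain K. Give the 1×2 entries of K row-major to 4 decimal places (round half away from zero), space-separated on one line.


BᵀP = [-46.0000 22.5000]
S = R + BᵀPB = [1/2] + [229.0000] = [229.5000]
BᵀPA = [1.0000 -114.5000]
K = S⁻¹·BᵀPA = [0.0044 -0.4989]
A−BK = [-0.9826 0.0044; -2.0087 -0.0022]
AᵀP(A−BK) = [0.2456 -0.0011; -0.0011 0.1247]
P' = Q + AᵀP(A−BK) = [10.2456 -9.0011; -9.0011 9.1247]
tr(P') = 19.3704

0.0044 -0.4989


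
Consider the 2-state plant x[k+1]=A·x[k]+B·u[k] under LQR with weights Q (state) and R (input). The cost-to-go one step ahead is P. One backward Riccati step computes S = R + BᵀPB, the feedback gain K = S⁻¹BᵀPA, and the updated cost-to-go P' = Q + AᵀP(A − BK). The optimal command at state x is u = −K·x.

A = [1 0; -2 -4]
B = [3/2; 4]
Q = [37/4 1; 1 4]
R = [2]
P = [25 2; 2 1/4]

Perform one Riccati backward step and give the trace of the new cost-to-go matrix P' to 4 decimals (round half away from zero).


BᵀP = [45.5000 4.0000]
S = R + BᵀPB = [2] + [84.2500] = [86.2500]
BᵀPA = [37.5000 -16.0000]
K = S⁻¹·BᵀPA = [0.4348 -0.1855]
A−BK = [0.3478 0.2783; -3.7391 -3.2580]
AᵀP(A−BK) = [1.6957 0.9565; 0.9565 1.0319]
P' = Q + AᵀP(A−BK) = [10.9457 1.9565; 1.9565 5.0319]
tr(P') = 15.9775

15.9775


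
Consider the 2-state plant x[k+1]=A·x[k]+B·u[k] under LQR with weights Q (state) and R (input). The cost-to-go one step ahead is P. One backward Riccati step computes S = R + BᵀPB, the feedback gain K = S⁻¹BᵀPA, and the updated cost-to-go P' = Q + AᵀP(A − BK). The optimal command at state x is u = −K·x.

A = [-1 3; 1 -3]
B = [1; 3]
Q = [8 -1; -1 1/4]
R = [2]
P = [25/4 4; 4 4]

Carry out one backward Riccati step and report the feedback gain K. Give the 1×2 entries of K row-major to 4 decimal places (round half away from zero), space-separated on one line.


BᵀP = [18.2500 16.0000]
S = R + BᵀPB = [2] + [66.2500] = [68.2500]
BᵀPA = [-2.2500 6.7500]
K = S⁻¹·BᵀPA = [-0.0330 0.0989]
A−BK = [-0.9670 2.9011; 1.0989 -3.2967]
AᵀP(A−BK) = [2.1758 -6.5275; -6.5275 19.5824]
P' = Q + AᵀP(A−BK) = [10.1758 -7.5275; -7.5275 19.8324]
tr(P') = 30.0082

-0.0330 0.0989


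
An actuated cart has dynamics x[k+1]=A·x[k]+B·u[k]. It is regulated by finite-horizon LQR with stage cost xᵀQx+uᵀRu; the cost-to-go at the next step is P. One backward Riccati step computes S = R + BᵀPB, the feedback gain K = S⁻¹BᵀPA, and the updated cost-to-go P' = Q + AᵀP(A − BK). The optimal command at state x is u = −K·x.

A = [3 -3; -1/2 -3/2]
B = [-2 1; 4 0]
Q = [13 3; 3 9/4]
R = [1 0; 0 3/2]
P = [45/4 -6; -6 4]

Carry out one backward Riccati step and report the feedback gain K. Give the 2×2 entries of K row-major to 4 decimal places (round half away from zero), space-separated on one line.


-0.5347 0.1987 0.9321 -1.2165

BᵀP = [-46.5000 28.0000; 11.2500 -6.0000]
S = R + BᵀPB = [1 0; 0 3/2] + [205.0000 -46.5000; -46.5000 11.2500] = [206.0000 -46.5000; -46.5000 12.7500]
BᵀPA = [-153.5000 97.5000; 36.7500 -24.7500]
K = S⁻¹·BᵀPA = [-0.5347 0.1987; 0.9321 -1.2165]
A−BK = [0.9984 -1.3861; 1.6389 -2.2948]
AᵀP(A−BK) = [3.9120 -5.0428; -5.0428 6.7682]
P' = Q + AᵀP(A−BK) = [16.9120 -2.0428; -2.0428 9.0182]
tr(P') = 25.9301


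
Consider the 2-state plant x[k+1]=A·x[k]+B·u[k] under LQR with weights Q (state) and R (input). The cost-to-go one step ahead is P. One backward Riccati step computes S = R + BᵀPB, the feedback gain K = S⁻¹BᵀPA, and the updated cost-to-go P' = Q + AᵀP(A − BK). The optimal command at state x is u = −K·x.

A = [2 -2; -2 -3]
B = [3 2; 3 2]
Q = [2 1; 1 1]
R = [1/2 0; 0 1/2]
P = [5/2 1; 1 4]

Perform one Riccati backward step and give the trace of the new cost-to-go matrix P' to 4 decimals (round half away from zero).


BᵀP = [10.5000 15.0000; 7.0000 10.0000]
S = R + BᵀPB = [1/2 0; 0 1/2] + [76.5000 51.0000; 51.0000 34.0000] = [77.0000 51.0000; 51.0000 34.5000]
BᵀPA = [-9.0000 -66.0000; -6.0000 -44.0000]
K = S⁻¹·BᵀPA = [-0.0811 -0.5946; -0.0541 -0.3964]
A−BK = [2.3514 0.5766; -1.6486 -0.4234]
AᵀP(A−BK) = [16.9459 4.2703; 4.2703 1.3153]
P' = Q + AᵀP(A−BK) = [18.9459 5.2703; 5.2703 2.3153]
tr(P') = 21.2613

21.2613


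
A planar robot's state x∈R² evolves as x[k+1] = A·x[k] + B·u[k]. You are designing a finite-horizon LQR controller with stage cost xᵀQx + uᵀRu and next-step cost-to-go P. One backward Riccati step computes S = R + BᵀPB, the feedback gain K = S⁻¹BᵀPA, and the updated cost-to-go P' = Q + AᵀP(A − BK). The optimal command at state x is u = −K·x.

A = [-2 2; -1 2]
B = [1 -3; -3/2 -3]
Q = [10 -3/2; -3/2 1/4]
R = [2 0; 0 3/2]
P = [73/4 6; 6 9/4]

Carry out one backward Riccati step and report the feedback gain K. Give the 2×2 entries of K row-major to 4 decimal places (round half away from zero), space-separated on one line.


BᵀP = [9.2500 2.6250; -72.7500 -24.7500]
S = R + BᵀPB = [2 0; 0 3/2] + [5.3125 -35.6250; -35.6250 292.5000] = [7.3125 -35.6250; -35.6250 294.0000]
BᵀPA = [-21.1250 23.7500; 170.2500 -195.0000]
K = S⁻¹·BᵀPA = [-0.1653 0.0404; 0.5591 -0.6584]
A−BK = [-0.1575 -0.0155; 0.4292 0.0856]
AᵀP(A−BK) = [0.5795 -0.5591; -0.5591 0.6584]
P' = Q + AᵀP(A−BK) = [10.5795 -2.0591; -2.0591 0.9084]
tr(P') = 11.4879

-0.1653 0.0404 0.5591 -0.6584


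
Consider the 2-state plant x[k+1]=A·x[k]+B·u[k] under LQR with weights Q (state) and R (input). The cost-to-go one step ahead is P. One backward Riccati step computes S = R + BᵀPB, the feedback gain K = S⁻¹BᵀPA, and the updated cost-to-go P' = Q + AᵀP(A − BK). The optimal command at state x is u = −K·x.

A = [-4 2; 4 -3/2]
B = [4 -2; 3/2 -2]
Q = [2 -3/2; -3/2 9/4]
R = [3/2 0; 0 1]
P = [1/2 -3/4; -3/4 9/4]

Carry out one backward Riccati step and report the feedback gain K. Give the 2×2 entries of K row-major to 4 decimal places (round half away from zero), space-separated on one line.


BᵀP = [0.8750 0.3750; 0.5000 -3.0000]
S = R + BᵀPB = [3/2 0; 0 1] + [4.0625 -2.5000; -2.5000 5.0000] = [5.5625 -2.5000; -2.5000 6.0000]
BᵀPA = [-2.0000 1.1875; -14.0000 5.5000]
K = S⁻¹·BᵀPA = [-1.7327 0.7696; -3.0553 1.2373]
A−BK = [-3.1797 1.3963; 0.4885 -0.1797]
AᵀP(A−BK) = [21.7604 -9.1382; -9.1382 3.8433]
P' = Q + AᵀP(A−BK) = [23.7604 -10.6382; -10.6382 6.0933]
tr(P') = 29.8537

-1.7327 0.7696 -3.0553 1.2373


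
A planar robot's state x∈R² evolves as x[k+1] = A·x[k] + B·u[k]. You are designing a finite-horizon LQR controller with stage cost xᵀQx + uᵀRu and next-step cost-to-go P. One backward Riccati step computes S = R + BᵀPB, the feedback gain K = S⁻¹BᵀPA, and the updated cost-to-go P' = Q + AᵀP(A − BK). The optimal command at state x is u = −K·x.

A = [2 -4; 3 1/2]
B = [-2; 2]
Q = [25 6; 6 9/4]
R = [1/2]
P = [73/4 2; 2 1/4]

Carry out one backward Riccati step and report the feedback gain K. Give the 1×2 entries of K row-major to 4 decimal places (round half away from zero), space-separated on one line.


BᵀP = [-32.5000 -3.5000]
S = R + BᵀPB = [1/2] + [58.0000] = [58.5000]
BᵀPA = [-75.5000 128.2500]
K = S⁻¹·BᵀPA = [-1.2906 2.1923]
A−BK = [-0.5812 0.3846; 5.5812 -3.8846]
AᵀP(A−BK) = [1.8098 -2.1058; -2.1058 2.8990]
P' = Q + AᵀP(A−BK) = [26.8098 3.8942; 3.8942 5.1490]
tr(P') = 31.9589

-1.2906 2.1923


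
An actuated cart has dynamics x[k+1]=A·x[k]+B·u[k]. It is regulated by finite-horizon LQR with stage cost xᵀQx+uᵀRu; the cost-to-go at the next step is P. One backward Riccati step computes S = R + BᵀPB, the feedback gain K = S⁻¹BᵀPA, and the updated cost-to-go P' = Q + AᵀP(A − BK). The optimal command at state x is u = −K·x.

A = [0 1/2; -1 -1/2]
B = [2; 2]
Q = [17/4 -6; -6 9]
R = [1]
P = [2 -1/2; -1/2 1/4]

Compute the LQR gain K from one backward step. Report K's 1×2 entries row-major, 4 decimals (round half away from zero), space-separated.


BᵀP = [3.0000 -0.5000]
S = R + BᵀPB = [1] + [5.0000] = [6.0000]
BᵀPA = [0.5000 1.7500]
K = S⁻¹·BᵀPA = [0.0833 0.2917]
A−BK = [-0.1667 -0.0833; -1.1667 -1.0833]
AᵀP(A−BK) = [0.2083 0.2292; 0.2292 0.3021]
P' = Q + AᵀP(A−BK) = [4.4583 -5.7708; -5.7708 9.3021]
tr(P') = 13.7604

0.0833 0.2917


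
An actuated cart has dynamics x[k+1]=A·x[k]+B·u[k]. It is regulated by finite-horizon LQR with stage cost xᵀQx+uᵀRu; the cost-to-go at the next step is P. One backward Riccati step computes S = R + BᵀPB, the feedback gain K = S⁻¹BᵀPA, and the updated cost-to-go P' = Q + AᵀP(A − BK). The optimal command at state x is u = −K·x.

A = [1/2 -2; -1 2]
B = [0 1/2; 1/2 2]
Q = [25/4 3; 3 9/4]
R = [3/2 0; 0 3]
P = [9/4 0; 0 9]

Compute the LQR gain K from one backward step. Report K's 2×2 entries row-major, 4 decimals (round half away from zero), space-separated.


-0.3132 0.7766 -0.3695 0.6764

BᵀP = [0.0000 4.5000; 1.1250 18.0000]
S = R + BᵀPB = [3/2 0; 0 3] + [2.2500 9.0000; 9.0000 36.5625] = [3.7500 9.0000; 9.0000 39.5625]
BᵀPA = [-4.5000 9.0000; -17.4375 33.7500]
K = S⁻¹·BᵀPA = [-0.3132 0.7766; -0.3695 0.6764]
A−BK = [0.6848 -2.3382; -0.1044 0.2589]
AᵀP(A−BK) = [1.7098 -4.9603; -4.9603 15.1816]
P' = Q + AᵀP(A−BK) = [7.9598 -1.9603; -1.9603 17.4316]
tr(P') = 25.3914


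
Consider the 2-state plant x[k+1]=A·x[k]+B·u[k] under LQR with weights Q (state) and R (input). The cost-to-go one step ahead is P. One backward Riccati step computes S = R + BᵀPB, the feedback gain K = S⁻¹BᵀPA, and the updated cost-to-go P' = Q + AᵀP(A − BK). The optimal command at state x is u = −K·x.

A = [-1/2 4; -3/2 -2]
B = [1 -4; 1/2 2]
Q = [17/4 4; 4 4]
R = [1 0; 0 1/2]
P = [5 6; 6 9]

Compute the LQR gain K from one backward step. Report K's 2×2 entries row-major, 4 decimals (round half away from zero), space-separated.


-1.5303 0.0321 -0.1870 -0.9584

BᵀP = [8.0000 10.5000; -8.0000 -6.0000]
S = R + BᵀPB = [1 0; 0 1/2] + [13.2500 -11.0000; -11.0000 20.0000] = [14.2500 -11.0000; -11.0000 20.5000]
BᵀPA = [-19.7500 11.0000; 13.0000 -20.0000]
K = S⁻¹·BᵀPA = [-1.5303 0.0321; -0.1870 -0.9584]
A−BK = [0.2823 0.1344; -0.3608 -0.0993]
AᵀP(A−BK) = [2.7073 0.0935; 0.0935 0.4792]
P' = Q + AᵀP(A−BK) = [6.9573 4.0935; 4.0935 4.4792]
tr(P') = 11.4364


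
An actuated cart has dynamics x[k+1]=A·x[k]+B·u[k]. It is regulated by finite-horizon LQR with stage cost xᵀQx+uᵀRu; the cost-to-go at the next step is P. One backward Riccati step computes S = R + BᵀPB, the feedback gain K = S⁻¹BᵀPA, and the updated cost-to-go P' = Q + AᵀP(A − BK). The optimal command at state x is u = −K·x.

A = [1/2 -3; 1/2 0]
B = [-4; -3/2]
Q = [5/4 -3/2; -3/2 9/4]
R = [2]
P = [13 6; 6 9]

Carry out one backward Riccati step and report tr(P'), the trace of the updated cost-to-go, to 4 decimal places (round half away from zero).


10.1760

BᵀP = [-61.0000 -37.5000]
S = R + BᵀPB = [2] + [300.2500] = [302.2500]
BᵀPA = [-49.2500 183.0000]
K = S⁻¹·BᵀPA = [-0.1629 0.6055]
A−BK = [-0.1518 -0.5782; 0.2556 0.9082]
AᵀP(A−BK) = [0.4750 1.3189; 1.3189 6.2010]
P' = Q + AᵀP(A−BK) = [1.7250 -0.1811; -0.1811 8.4510]
tr(P') = 10.1760


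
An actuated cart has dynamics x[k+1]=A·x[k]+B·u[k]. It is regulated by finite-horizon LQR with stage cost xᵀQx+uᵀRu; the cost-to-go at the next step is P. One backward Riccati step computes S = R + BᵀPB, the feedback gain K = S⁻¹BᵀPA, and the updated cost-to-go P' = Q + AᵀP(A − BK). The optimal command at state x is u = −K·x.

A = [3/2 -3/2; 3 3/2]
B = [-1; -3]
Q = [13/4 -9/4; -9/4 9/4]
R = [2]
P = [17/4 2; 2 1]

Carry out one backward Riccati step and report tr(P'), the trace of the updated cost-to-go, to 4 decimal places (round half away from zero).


BᵀP = [-10.2500 -5.0000]
S = R + BᵀPB = [2] + [25.2500] = [27.2500]
BᵀPA = [-30.3750 7.8750]
K = S⁻¹·BᵀPA = [-1.1147 0.2890]
A−BK = [0.3853 -1.2110; -0.3440 2.3670]
AᵀP(A−BK) = [2.7041 -0.7844; -0.7844 0.5367]
P' = Q + AᵀP(A−BK) = [5.9541 -3.0344; -3.0344 2.7867]
tr(P') = 8.7408

8.7408


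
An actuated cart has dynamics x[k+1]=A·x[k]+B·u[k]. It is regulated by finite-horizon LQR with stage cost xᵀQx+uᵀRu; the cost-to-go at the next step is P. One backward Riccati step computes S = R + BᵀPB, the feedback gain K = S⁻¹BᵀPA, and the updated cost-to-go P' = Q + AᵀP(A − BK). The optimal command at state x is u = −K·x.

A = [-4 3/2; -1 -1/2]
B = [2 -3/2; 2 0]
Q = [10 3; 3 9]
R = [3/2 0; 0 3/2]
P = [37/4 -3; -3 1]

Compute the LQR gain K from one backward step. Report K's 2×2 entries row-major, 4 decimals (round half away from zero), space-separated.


-1.1455 0.4992 1.3231 -0.6141

BᵀP = [12.5000 -4.0000; -13.8750 4.5000]
S = R + BᵀPB = [3/2 0; 0 3/2] + [17.0000 -18.7500; -18.7500 20.8125] = [18.5000 -18.7500; -18.7500 22.3125]
BᵀPA = [-46.0000 20.7500; 51.0000 -23.0625]
K = S⁻¹·BᵀPA = [-1.1455 0.4992; 1.3231 -0.6141]
A−BK = [0.2757 -0.4196; 1.2910 -1.4985]
AᵀP(A−BK) = [4.8285 -2.2167; -2.2167 1.0410]
P' = Q + AᵀP(A−BK) = [14.8285 0.7833; 0.7833 10.0410]
tr(P') = 24.8694


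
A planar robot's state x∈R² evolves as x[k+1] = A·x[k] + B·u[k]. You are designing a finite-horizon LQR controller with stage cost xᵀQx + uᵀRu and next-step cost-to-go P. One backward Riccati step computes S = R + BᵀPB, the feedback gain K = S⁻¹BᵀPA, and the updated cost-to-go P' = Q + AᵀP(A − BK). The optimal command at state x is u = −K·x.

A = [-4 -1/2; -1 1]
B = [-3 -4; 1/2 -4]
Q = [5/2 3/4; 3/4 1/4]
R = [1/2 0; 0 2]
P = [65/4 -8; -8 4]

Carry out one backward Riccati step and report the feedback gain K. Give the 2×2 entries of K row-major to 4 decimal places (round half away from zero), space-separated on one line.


BᵀP = [-52.7500 26.0000; -33.0000 16.0000]
S = R + BᵀPB = [1/2 0; 0 2] + [171.2500 107.0000; 107.0000 68.0000] = [171.7500 107.0000; 107.0000 70.0000]
BᵀPA = [185.0000 52.3750; 116.0000 32.5000]
K = S⁻¹·BᵀPA = [0.9381 0.3291; 0.2232 -0.0388]
A−BK = [-0.2929 0.3322; -0.5763 0.6803]
AᵀP(A−BK) = [0.5615 0.1133; 0.1133 0.0858]
P' = Q + AᵀP(A−BK) = [3.0615 0.8633; 0.8633 0.3358]
tr(P') = 3.3972

0.9381 0.3291 0.2232 -0.0388


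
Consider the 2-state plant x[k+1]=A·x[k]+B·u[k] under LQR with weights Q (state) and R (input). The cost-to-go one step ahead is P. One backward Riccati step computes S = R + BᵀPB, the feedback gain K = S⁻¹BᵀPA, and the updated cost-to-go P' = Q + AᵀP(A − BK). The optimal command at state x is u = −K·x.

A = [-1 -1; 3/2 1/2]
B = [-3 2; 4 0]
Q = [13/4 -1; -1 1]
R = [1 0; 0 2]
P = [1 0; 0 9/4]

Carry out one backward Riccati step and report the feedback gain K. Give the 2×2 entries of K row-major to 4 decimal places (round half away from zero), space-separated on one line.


0.3625 0.1375 0.0292 -0.1958

BᵀP = [-3.0000 9.0000; 2.0000 0.0000]
S = R + BᵀPB = [1 0; 0 2] + [45.0000 -6.0000; -6.0000 4.0000] = [46.0000 -6.0000; -6.0000 6.0000]
BᵀPA = [16.5000 7.5000; -2.0000 -2.0000]
K = S⁻¹·BᵀPA = [0.3625 0.1375; 0.0292 -0.1958]
A−BK = [0.0292 -0.1958; 0.0500 -0.0500]
AᵀP(A−BK) = [0.1396 0.0271; 0.0271 0.1396]
P' = Q + AᵀP(A−BK) = [3.3896 -0.9729; -0.9729 1.1396]
tr(P') = 4.5292
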